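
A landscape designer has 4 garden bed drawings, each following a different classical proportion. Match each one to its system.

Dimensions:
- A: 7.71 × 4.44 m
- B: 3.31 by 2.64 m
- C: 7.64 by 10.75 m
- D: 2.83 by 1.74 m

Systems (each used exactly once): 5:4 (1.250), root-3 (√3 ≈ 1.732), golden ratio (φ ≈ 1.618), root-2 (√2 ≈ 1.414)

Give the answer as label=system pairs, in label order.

A=root-3, B=5:4, C=root-2, D=golden ratio

A = 7.71/4.44 ≈ 1.736 → root-3 (1.732)
B = 3.31/2.64 ≈ 1.254 → 5:4 (1.250)
C = 10.75/7.64 ≈ 1.407 → root-2 (1.414)
D = 2.83/1.74 ≈ 1.626 → golden ratio (1.618)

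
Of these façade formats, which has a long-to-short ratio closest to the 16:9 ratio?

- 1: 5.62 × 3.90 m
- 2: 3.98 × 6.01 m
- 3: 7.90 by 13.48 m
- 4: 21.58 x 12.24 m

4

Target 16:9 ≈ 1.778.
1: 1.441 (Δ0.337)  2: 1.510 (Δ0.268)  3: 1.706 (Δ0.072)  4: 1.763 (Δ0.015)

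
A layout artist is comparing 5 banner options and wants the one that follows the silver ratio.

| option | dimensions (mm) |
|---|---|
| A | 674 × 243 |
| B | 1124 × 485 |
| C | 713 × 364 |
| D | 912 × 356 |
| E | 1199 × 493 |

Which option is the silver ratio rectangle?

E

Target silver ratio ≈ 2.414.
A: 2.774 (Δ0.360)  B: 2.318 (Δ0.096)  C: 1.959 (Δ0.455)  D: 2.562 (Δ0.148)  E: 2.432 (Δ0.018)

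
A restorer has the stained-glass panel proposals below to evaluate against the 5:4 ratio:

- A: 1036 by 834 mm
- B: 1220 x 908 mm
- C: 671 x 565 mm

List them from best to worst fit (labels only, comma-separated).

A, C, B

A: 1036/834 ≈ 1.242 → |1.242 − 1.250| = 0.008
B: 1220/908 ≈ 1.344 → |1.344 − 1.250| = 0.094
C: 671/565 ≈ 1.188 → |1.188 − 1.250| = 0.062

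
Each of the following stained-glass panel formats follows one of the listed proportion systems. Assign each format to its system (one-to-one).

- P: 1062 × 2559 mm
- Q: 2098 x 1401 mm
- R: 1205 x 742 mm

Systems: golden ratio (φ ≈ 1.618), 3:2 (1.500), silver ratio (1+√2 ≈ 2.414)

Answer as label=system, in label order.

P = 2559/1062 ≈ 2.410 → silver ratio (2.414)
Q = 2098/1401 ≈ 1.498 → 3:2 (1.500)
R = 1205/742 ≈ 1.624 → golden ratio (1.618)

P=silver ratio, Q=3:2, R=golden ratio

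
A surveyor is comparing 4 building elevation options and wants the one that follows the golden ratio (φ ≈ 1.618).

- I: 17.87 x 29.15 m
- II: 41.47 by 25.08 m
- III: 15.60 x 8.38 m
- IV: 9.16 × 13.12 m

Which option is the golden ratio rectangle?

I

Target golden ratio ≈ 1.618.
I: 1.631 (Δ0.013)  II: 1.654 (Δ0.036)  III: 1.862 (Δ0.244)  IV: 1.432 (Δ0.186)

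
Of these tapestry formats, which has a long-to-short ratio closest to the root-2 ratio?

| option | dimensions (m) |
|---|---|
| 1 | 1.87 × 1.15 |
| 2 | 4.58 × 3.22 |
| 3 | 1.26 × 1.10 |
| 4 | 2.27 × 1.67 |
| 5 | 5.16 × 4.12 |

Ratios (long/short): 1 ≈ 1.626; 2 ≈ 1.422; 3 ≈ 1.145; 4 ≈ 1.359; 5 ≈ 1.252.
root-2 ≈ 1.414; option 2 is nearest (Δ 0.008).

2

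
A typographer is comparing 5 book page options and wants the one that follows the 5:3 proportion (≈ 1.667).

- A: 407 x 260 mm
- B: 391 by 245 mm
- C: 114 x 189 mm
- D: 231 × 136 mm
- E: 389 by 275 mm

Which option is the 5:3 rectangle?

Target 5:3 ≈ 1.667.
A: 1.565 (Δ0.102)  B: 1.596 (Δ0.071)  C: 1.658 (Δ0.009)  D: 1.699 (Δ0.032)  E: 1.415 (Δ0.252)

C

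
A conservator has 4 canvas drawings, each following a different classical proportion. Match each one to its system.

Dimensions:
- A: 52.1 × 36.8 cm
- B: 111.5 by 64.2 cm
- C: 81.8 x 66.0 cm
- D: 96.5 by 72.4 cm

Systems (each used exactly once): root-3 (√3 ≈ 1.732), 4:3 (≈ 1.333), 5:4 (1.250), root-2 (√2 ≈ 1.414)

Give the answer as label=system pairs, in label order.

Ratios: A ≈ 1.416; B ≈ 1.737; C ≈ 1.239; D ≈ 1.333.
Targets: root-3 ≈ 1.732; 4:3 ≈ 1.333; 5:4 ≈ 1.250; root-2 ≈ 1.414.

A=root-2, B=root-3, C=5:4, D=4:3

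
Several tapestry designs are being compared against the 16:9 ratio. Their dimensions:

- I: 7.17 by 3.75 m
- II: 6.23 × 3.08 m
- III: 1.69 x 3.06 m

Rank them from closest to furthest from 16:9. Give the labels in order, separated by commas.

I: 7.17/3.75 ≈ 1.912 → |1.912 − 1.778| = 0.134
II: 6.23/3.08 ≈ 2.023 → |2.023 − 1.778| = 0.245
III: 3.06/1.69 ≈ 1.811 → |1.811 − 1.778| = 0.033

III, I, II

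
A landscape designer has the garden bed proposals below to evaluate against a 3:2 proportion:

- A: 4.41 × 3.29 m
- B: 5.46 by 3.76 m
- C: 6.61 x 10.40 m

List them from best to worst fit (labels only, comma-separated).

B, C, A

Ratios: A = 4.41 / 3.29 ≈ 1.340; B = 5.46 / 3.76 ≈ 1.452; C = 10.40 / 6.61 ≈ 1.573.
|Δ from 1.500|: A 0.160; B 0.048; C 0.073.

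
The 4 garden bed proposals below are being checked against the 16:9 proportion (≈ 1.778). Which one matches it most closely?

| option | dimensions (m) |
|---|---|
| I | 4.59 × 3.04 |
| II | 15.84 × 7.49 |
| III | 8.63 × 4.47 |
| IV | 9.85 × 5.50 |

IV

Ratios (long/short): I ≈ 1.510; II ≈ 2.115; III ≈ 1.931; IV ≈ 1.791.
16:9 ≈ 1.778; option IV is nearest (Δ 0.013).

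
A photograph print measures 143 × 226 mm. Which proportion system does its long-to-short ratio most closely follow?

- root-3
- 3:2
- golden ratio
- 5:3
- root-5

golden ratio

226/143 ≈ 1.580. Nearest candidates are golden ratio (1.618, off by 0.038) and 3:2 (1.500, off by 0.080).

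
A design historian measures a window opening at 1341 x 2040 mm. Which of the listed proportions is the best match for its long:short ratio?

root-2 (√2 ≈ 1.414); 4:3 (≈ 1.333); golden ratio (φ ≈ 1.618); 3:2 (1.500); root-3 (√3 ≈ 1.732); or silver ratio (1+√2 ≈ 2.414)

3:2

Ratio = 2040 / 1341 ≈ 1.521.
Distances: root-2 1.414 (Δ 0.107); 4:3 1.333 (Δ 0.188); golden ratio 1.618 (Δ 0.097); 3:2 1.500 (Δ 0.021); root-3 1.732 (Δ 0.211); silver ratio 2.414 (Δ 0.893).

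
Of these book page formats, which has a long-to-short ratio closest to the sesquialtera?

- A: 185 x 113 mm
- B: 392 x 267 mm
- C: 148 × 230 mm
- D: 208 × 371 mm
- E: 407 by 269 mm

Ratios (long/short): A ≈ 1.637; B ≈ 1.468; C ≈ 1.554; D ≈ 1.784; E ≈ 1.513.
3:2 ≈ 1.500; option E is nearest (Δ 0.013).

E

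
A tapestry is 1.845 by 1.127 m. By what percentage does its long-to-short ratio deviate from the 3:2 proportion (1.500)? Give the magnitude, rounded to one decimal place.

Ratio = 1.845 / 1.127 ≈ 1.6371.
Ideal 3:2 = 1.5000. |1.6371 − 1.5000| / 1.5000 ≈ 9.14% → 9.1%.

9.1%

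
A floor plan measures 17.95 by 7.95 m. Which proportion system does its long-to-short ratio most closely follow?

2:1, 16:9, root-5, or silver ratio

Ratio = 17.95 / 7.95 ≈ 2.258.
Distances: 2:1 2.000 (Δ 0.258); 16:9 1.778 (Δ 0.480); root-5 2.236 (Δ 0.022); silver ratio 2.414 (Δ 0.156).

root-5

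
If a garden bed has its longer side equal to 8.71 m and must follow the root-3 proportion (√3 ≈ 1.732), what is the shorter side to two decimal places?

root-3 ≈ 1.73205.
Shorter side = 8.71 ÷ 1.73205 ≈ 5.0287 → 5.03 m.

5.03 m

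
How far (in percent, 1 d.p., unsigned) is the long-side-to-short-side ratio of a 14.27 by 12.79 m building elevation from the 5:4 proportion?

10.7%

Ratio = 14.27 / 12.79 ≈ 1.1157.
Ideal 5:4 = 1.2500. |1.1157 − 1.2500| / 1.2500 ≈ 10.74% → 10.7%.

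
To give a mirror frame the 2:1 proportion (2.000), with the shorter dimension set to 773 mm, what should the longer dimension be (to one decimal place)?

1546.0 mm

2:1 = 2.00000.
Longer side = 773 × 2.00000 ≈ 1546.000 → 1546.0 mm.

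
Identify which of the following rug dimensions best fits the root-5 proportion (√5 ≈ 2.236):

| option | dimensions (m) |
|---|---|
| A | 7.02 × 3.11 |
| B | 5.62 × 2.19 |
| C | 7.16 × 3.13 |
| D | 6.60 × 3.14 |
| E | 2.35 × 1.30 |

A

Target root-5 ≈ 2.236.
A: 2.257 (Δ0.021)  B: 2.566 (Δ0.330)  C: 2.288 (Δ0.052)  D: 2.102 (Δ0.134)  E: 1.808 (Δ0.428)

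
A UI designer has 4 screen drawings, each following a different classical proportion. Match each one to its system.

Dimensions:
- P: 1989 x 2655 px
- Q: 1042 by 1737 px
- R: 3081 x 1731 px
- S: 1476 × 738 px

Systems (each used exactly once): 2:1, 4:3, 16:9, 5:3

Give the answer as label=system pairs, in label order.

P=4:3, Q=5:3, R=16:9, S=2:1

Ratios: P ≈ 1.335; Q ≈ 1.667; R ≈ 1.780; S ≈ 2.000.
Targets: 2:1 ≈ 2.000; 4:3 ≈ 1.333; 16:9 ≈ 1.778; 5:3 ≈ 1.667.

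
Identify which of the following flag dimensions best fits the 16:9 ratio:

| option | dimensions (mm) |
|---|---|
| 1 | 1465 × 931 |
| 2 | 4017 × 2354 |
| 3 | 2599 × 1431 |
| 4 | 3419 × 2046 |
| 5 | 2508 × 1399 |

5

Ratios (long/short): 1 ≈ 1.574; 2 ≈ 1.706; 3 ≈ 1.816; 4 ≈ 1.671; 5 ≈ 1.793.
16:9 ≈ 1.778; option 5 is nearest (Δ 0.015).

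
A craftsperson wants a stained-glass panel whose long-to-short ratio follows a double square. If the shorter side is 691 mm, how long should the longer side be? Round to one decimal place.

2:1 = 2.00000.
Longer side = 691 × 2.00000 ≈ 1382.000 → 1382.0 mm.

1382.0 mm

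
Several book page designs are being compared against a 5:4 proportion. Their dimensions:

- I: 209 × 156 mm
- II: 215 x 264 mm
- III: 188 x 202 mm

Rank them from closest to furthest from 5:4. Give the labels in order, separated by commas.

I: 209/156 ≈ 1.340 → |1.340 − 1.250| = 0.090
II: 264/215 ≈ 1.228 → |1.228 − 1.250| = 0.022
III: 202/188 ≈ 1.074 → |1.074 − 1.250| = 0.176

II, I, III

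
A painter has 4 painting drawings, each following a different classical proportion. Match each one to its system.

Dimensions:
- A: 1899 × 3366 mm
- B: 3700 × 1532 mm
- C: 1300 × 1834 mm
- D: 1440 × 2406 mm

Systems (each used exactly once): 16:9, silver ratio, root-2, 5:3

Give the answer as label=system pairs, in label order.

Ratios: A ≈ 1.773; B ≈ 2.415; C ≈ 1.411; D ≈ 1.671.
Targets: 16:9 ≈ 1.778; silver ratio ≈ 2.414; root-2 ≈ 1.414; 5:3 ≈ 1.667.

A=16:9, B=silver ratio, C=root-2, D=5:3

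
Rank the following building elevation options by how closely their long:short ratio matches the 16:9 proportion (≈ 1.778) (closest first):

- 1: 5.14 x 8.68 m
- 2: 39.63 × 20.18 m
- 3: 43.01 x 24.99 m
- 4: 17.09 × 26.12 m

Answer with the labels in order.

3, 1, 2, 4

Ratios: 1 = 8.68 / 5.14 ≈ 1.689; 2 = 39.63 / 20.18 ≈ 1.964; 3 = 43.01 / 24.99 ≈ 1.721; 4 = 26.12 / 17.09 ≈ 1.528.
|Δ from 1.778|: 1 0.089; 2 0.186; 3 0.057; 4 0.250.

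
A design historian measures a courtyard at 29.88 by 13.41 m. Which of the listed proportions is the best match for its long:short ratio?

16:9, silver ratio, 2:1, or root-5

root-5

29.88/13.41 ≈ 2.228. Nearest candidates are root-5 (2.236, off by 0.008) and silver ratio (2.414, off by 0.186).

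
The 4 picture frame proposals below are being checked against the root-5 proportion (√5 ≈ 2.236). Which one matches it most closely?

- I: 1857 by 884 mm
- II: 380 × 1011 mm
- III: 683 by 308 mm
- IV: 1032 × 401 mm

Target root-5 ≈ 2.236.
I: 2.101 (Δ0.135)  II: 2.661 (Δ0.425)  III: 2.218 (Δ0.018)  IV: 2.574 (Δ0.338)

III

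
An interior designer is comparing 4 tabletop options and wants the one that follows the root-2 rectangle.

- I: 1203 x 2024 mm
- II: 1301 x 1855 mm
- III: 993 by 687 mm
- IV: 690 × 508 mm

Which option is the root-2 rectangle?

II

Ratios (long/short): I ≈ 1.682; II ≈ 1.426; III ≈ 1.445; IV ≈ 1.358.
root-2 ≈ 1.414; option II is nearest (Δ 0.012).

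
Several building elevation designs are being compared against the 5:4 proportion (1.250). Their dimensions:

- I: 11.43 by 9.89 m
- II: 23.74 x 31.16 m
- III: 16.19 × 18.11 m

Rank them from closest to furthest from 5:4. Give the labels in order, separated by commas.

I: 11.43/9.89 ≈ 1.156 → |1.156 − 1.250| = 0.094
II: 31.16/23.74 ≈ 1.313 → |1.313 − 1.250| = 0.063
III: 18.11/16.19 ≈ 1.119 → |1.119 − 1.250| = 0.131

II, I, III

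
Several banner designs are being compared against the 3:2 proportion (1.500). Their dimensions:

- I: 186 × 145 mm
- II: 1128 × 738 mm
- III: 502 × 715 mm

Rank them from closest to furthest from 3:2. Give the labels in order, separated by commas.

II, III, I

Ratios: I = 186 / 145 ≈ 1.283; II = 1128 / 738 ≈ 1.528; III = 715 / 502 ≈ 1.424.
|Δ from 1.500|: I 0.217; II 0.028; III 0.076.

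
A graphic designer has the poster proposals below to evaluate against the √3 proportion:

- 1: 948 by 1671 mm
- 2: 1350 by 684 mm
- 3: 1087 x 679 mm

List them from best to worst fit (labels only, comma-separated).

Ratios: 1 = 1671 / 948 ≈ 1.763; 2 = 1350 / 684 ≈ 1.974; 3 = 1087 / 679 ≈ 1.601.
|Δ from 1.732|: 1 0.031; 2 0.242; 3 0.131.

1, 3, 2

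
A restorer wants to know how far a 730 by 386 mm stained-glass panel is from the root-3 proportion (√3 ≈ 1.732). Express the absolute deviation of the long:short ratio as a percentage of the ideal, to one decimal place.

9.2%

Ratio = 730 / 386 ≈ 1.8912.
Ideal root-3 ≈ 1.7321. |1.8912 − 1.7321| / 1.7321 ≈ 9.19% → 9.2%.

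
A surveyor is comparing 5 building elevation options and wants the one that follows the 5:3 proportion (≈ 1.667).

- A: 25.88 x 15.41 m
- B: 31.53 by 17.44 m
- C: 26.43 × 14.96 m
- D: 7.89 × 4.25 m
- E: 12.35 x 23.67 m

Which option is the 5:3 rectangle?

A

Ratios (long/short): A ≈ 1.679; B ≈ 1.808; C ≈ 1.767; D ≈ 1.856; E ≈ 1.917.
5:3 ≈ 1.667; option A is nearest (Δ 0.012).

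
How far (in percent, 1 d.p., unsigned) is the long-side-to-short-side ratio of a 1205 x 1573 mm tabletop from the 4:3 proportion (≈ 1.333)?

2.1%

Ratio = 1573 / 1205 ≈ 1.3054.
Ideal 4:3 ≈ 1.3333. |1.3054 − 1.3333| / 1.3333 ≈ 2.09% → 2.1%.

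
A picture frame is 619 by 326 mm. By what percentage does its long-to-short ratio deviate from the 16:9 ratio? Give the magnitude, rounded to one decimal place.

Ratio = 619 / 326 ≈ 1.8988.
Ideal 16:9 ≈ 1.7778. |1.8988 − 1.7778| / 1.7778 ≈ 6.81% → 6.8%.

6.8%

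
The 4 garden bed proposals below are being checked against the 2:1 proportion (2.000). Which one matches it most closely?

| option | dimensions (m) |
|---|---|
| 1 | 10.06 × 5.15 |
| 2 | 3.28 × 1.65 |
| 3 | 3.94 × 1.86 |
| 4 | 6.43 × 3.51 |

2

Ratios (long/short): 1 ≈ 1.953; 2 ≈ 1.988; 3 ≈ 2.118; 4 ≈ 1.832.
2:1 ≈ 2.000; option 2 is nearest (Δ 0.012).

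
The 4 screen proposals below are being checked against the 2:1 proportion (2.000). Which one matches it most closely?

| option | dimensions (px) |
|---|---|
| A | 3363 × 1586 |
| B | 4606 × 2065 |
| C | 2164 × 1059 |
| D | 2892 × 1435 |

Ratios (long/short): A ≈ 2.120; B ≈ 2.231; C ≈ 2.043; D ≈ 2.015.
2:1 ≈ 2.000; option D is nearest (Δ 0.015).

D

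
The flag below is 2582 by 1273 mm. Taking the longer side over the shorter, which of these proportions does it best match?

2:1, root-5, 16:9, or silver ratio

2:1

2582/1273 ≈ 2.028. Nearest candidates are 2:1 (2.000, off by 0.028) and root-5 (2.236, off by 0.208).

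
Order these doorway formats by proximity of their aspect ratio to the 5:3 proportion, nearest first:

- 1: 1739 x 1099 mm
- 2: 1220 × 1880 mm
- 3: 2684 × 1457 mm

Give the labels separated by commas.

1, 2, 3

Ratios: 1 = 1739 / 1099 ≈ 1.582; 2 = 1880 / 1220 ≈ 1.541; 3 = 2684 / 1457 ≈ 1.842.
|Δ from 1.667|: 1 0.085; 2 0.126; 3 0.175.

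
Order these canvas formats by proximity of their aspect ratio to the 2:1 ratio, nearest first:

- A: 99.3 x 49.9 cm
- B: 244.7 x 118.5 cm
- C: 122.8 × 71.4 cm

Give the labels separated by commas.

Ratios: A = 99.3 / 49.9 ≈ 1.990; B = 244.7 / 118.5 ≈ 2.065; C = 122.8 / 71.4 ≈ 1.720.
|Δ from 2.000|: A 0.010; B 0.065; C 0.280.

A, B, C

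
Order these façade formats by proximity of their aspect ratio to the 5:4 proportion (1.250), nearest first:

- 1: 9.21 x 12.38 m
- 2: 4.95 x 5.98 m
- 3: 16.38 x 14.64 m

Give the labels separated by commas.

2, 1, 3

Ratios: 1 = 12.38 / 9.21 ≈ 1.344; 2 = 5.98 / 4.95 ≈ 1.208; 3 = 16.38 / 14.64 ≈ 1.119.
|Δ from 1.250|: 1 0.094; 2 0.042; 3 0.131.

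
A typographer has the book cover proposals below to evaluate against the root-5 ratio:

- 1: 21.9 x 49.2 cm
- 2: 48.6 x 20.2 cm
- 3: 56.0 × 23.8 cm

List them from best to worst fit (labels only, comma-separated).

1, 3, 2

1: 49.2/21.9 ≈ 2.247 → |2.247 − 2.236| = 0.011
2: 48.6/20.2 ≈ 2.406 → |2.406 − 2.236| = 0.170
3: 56.0/23.8 ≈ 2.353 → |2.353 − 2.236| = 0.117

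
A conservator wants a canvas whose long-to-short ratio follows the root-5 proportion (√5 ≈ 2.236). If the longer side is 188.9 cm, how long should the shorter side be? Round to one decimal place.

84.5 cm

root-5 ≈ 2.23607.
Shorter side = 188.9 ÷ 2.23607 ≈ 84.479 → 84.5 cm.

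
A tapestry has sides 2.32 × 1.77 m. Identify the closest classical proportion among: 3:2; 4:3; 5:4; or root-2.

4:3

Ratio = 2.32 / 1.77 ≈ 1.311.
Distances: 3:2 1.500 (Δ 0.189); 4:3 1.333 (Δ 0.022); 5:4 1.250 (Δ 0.061); root-2 1.414 (Δ 0.103).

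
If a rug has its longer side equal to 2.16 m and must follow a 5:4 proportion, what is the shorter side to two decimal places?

5:4 = 1.25000.
Shorter side = 2.16 ÷ 1.25000 ≈ 1.7280 → 1.73 m.

1.73 m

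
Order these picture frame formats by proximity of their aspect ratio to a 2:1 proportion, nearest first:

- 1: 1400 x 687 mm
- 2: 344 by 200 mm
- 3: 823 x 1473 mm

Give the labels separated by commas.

Ratios: 1 = 1400 / 687 ≈ 2.038; 2 = 344 / 200 ≈ 1.720; 3 = 1473 / 823 ≈ 1.790.
|Δ from 2.000|: 1 0.038; 2 0.280; 3 0.210.

1, 3, 2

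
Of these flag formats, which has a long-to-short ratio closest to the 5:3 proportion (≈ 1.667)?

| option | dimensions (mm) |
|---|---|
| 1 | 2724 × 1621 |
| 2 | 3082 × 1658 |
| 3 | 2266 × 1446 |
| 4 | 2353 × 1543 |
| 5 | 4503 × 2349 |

1

Ratios (long/short): 1 ≈ 1.680; 2 ≈ 1.859; 3 ≈ 1.567; 4 ≈ 1.525; 5 ≈ 1.917.
5:3 ≈ 1.667; option 1 is nearest (Δ 0.013).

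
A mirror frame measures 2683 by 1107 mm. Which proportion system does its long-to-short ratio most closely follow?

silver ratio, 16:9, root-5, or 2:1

silver ratio

2683/1107 ≈ 2.424. Nearest candidates are silver ratio (2.414, off by 0.010) and root-5 (2.236, off by 0.188).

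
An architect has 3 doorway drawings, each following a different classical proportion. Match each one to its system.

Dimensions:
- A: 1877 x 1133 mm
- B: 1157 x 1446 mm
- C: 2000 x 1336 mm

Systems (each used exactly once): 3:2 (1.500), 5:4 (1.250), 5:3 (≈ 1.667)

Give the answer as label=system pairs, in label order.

A = 1877/1133 ≈ 1.657 → 5:3 (1.667)
B = 1446/1157 ≈ 1.250 → 5:4 (1.250)
C = 2000/1336 ≈ 1.497 → 3:2 (1.500)

A=5:3, B=5:4, C=3:2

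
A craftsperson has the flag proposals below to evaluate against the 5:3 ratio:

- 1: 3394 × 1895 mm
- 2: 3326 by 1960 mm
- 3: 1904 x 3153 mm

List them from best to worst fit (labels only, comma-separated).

Ratios: 1 = 3394 / 1895 ≈ 1.791; 2 = 3326 / 1960 ≈ 1.697; 3 = 3153 / 1904 ≈ 1.656.
|Δ from 1.667|: 1 0.124; 2 0.030; 3 0.011.

3, 2, 1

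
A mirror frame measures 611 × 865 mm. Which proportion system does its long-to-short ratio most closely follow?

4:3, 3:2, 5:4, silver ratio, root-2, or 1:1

root-2

865/611 ≈ 1.416. Nearest candidates are root-2 (1.414, off by 0.002) and 4:3 (1.333, off by 0.083).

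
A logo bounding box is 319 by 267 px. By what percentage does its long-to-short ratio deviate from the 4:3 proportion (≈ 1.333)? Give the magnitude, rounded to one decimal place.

10.4%

Ratio = 319 / 267 ≈ 1.1948.
Ideal 4:3 ≈ 1.3333. |1.1948 − 1.3333| / 1.3333 ≈ 10.39% → 10.4%.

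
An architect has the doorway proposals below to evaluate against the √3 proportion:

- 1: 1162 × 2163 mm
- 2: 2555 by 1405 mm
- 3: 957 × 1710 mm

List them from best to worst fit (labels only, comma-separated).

Ratios: 1 = 2163 / 1162 ≈ 1.861; 2 = 2555 / 1405 ≈ 1.819; 3 = 1710 / 957 ≈ 1.787.
|Δ from 1.732|: 1 0.129; 2 0.087; 3 0.055.

3, 2, 1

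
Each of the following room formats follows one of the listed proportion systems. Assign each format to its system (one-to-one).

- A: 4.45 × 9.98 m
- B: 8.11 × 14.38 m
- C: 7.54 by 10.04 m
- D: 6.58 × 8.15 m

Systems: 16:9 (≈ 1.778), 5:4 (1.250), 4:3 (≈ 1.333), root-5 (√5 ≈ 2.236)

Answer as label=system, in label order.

A=root-5, B=16:9, C=4:3, D=5:4

A = 9.98/4.45 ≈ 2.243 → root-5 (2.236)
B = 14.38/8.11 ≈ 1.773 → 16:9 (1.778)
C = 10.04/7.54 ≈ 1.332 → 4:3 (1.333)
D = 8.15/6.58 ≈ 1.239 → 5:4 (1.250)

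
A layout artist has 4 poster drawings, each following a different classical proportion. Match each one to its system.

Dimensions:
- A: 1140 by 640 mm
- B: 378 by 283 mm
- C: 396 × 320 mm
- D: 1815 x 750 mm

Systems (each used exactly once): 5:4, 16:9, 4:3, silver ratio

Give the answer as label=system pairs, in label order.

A = 1140/640 ≈ 1.781 → 16:9 (1.778)
B = 378/283 ≈ 1.336 → 4:3 (1.333)
C = 396/320 ≈ 1.238 → 5:4 (1.250)
D = 1815/750 ≈ 2.420 → silver ratio (2.414)

A=16:9, B=4:3, C=5:4, D=silver ratio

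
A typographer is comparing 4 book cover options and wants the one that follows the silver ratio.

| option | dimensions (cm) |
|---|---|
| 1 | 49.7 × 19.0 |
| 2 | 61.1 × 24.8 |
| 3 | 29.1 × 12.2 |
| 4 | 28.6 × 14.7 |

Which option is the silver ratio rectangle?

3

Ratios (long/short): 1 ≈ 2.616; 2 ≈ 2.464; 3 ≈ 2.385; 4 ≈ 1.946.
silver ratio ≈ 2.414; option 3 is nearest (Δ 0.029).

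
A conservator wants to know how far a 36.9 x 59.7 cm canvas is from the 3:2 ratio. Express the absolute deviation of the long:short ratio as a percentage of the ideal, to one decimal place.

Ratio = 59.7 / 36.9 ≈ 1.6179.
Ideal 3:2 = 1.5000. |1.6179 − 1.5000| / 1.5000 ≈ 7.86% → 7.9%.

7.9%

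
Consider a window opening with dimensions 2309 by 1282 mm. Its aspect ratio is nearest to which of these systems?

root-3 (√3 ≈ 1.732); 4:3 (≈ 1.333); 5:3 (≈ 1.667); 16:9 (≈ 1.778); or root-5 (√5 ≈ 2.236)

16:9

2309/1282 ≈ 1.801. Nearest candidates are 16:9 (1.778, off by 0.023) and root-3 (1.732, off by 0.069).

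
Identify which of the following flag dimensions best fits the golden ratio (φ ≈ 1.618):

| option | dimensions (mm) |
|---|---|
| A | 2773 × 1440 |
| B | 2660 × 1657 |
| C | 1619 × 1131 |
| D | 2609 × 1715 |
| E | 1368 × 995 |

B

Target golden ratio ≈ 1.618.
A: 1.926 (Δ0.308)  B: 1.605 (Δ0.013)  C: 1.431 (Δ0.187)  D: 1.521 (Δ0.097)  E: 1.375 (Δ0.243)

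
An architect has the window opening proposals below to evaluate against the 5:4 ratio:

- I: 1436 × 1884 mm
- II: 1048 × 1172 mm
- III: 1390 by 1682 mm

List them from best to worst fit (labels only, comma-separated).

III, I, II

I: 1884/1436 ≈ 1.312 → |1.312 − 1.250| = 0.062
II: 1172/1048 ≈ 1.118 → |1.118 − 1.250| = 0.132
III: 1682/1390 ≈ 1.210 → |1.210 − 1.250| = 0.040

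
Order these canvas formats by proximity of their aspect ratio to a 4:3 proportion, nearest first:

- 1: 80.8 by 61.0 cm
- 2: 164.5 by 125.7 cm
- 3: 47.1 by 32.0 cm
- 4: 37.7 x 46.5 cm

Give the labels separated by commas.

1, 2, 4, 3

Ratios: 1 = 80.8 / 61.0 ≈ 1.325; 2 = 164.5 / 125.7 ≈ 1.309; 3 = 47.1 / 32.0 ≈ 1.472; 4 = 46.5 / 37.7 ≈ 1.233.
|Δ from 1.333|: 1 0.008; 2 0.024; 3 0.139; 4 0.100.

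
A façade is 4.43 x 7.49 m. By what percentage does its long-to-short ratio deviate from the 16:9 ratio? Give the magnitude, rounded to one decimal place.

4.9%

Ratio = 7.49 / 4.43 ≈ 1.6907.
Ideal 16:9 ≈ 1.7778. |1.6907 − 1.7778| / 1.7778 ≈ 4.90% → 4.9%.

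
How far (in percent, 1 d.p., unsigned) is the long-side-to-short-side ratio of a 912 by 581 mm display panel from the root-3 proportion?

9.4%

Ratio = 912 / 581 ≈ 1.5697.
Ideal root-3 ≈ 1.7321. |1.5697 − 1.7321| / 1.7321 ≈ 9.38% → 9.4%.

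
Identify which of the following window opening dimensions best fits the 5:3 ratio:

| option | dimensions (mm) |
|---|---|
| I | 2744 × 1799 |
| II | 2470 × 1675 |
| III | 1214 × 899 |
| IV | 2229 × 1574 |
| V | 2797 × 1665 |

Target 5:3 ≈ 1.667.
I: 1.525 (Δ0.142)  II: 1.475 (Δ0.192)  III: 1.350 (Δ0.317)  IV: 1.416 (Δ0.251)  V: 1.680 (Δ0.013)

V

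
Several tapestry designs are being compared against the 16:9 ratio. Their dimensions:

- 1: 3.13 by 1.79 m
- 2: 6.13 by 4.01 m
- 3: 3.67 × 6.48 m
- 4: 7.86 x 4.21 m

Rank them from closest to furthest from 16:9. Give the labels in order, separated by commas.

3, 1, 4, 2

1: 3.13/1.79 ≈ 1.749 → |1.749 − 1.778| = 0.029
2: 6.13/4.01 ≈ 1.529 → |1.529 − 1.778| = 0.249
3: 6.48/3.67 ≈ 1.766 → |1.766 − 1.778| = 0.012
4: 7.86/4.21 ≈ 1.867 → |1.867 − 1.778| = 0.089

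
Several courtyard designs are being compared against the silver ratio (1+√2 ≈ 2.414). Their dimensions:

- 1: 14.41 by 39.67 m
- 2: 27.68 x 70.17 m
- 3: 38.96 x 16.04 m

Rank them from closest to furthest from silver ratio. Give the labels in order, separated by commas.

1: 39.67/14.41 ≈ 2.753 → |2.753 − 2.414| = 0.339
2: 70.17/27.68 ≈ 2.535 → |2.535 − 2.414| = 0.121
3: 38.96/16.04 ≈ 2.429 → |2.429 − 2.414| = 0.015

3, 2, 1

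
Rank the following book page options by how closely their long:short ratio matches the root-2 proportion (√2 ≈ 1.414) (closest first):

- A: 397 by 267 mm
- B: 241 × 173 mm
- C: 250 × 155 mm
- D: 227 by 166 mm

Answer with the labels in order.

A: 397/267 ≈ 1.487 → |1.487 − 1.414| = 0.073
B: 241/173 ≈ 1.393 → |1.393 − 1.414| = 0.021
C: 250/155 ≈ 1.613 → |1.613 − 1.414| = 0.199
D: 227/166 ≈ 1.367 → |1.367 − 1.414| = 0.047

B, D, A, C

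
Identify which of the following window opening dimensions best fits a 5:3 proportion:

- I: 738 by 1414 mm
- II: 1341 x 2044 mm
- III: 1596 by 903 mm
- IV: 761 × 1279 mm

Target 5:3 ≈ 1.667.
I: 1.916 (Δ0.249)  II: 1.524 (Δ0.143)  III: 1.767 (Δ0.100)  IV: 1.681 (Δ0.014)

IV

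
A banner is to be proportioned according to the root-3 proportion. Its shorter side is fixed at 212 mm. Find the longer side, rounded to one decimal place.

root-3 ≈ 1.73205.
Longer side = 212 × 1.73205 ≈ 367.195 → 367.2 mm.

367.2 mm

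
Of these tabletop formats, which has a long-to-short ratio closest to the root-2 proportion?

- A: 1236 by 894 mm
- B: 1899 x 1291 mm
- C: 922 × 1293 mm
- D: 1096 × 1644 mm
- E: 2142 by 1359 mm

Ratios (long/short): A ≈ 1.383; B ≈ 1.471; C ≈ 1.402; D ≈ 1.500; E ≈ 1.576.
root-2 ≈ 1.414; option C is nearest (Δ 0.012).

C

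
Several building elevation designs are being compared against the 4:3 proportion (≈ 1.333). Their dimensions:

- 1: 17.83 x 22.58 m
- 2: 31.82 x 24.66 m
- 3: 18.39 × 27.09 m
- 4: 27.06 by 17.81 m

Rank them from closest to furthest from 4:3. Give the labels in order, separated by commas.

2, 1, 3, 4

1: 22.58/17.83 ≈ 1.266 → |1.266 − 1.333| = 0.067
2: 31.82/24.66 ≈ 1.290 → |1.290 − 1.333| = 0.043
3: 27.09/18.39 ≈ 1.473 → |1.473 − 1.333| = 0.140
4: 27.06/17.81 ≈ 1.519 → |1.519 − 1.333| = 0.186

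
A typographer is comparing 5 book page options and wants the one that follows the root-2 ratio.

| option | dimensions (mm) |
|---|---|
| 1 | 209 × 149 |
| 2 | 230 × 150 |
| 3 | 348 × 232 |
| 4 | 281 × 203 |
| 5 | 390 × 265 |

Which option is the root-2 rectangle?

Ratios (long/short): 1 ≈ 1.403; 2 ≈ 1.533; 3 ≈ 1.500; 4 ≈ 1.384; 5 ≈ 1.472.
root-2 ≈ 1.414; option 1 is nearest (Δ 0.011).

1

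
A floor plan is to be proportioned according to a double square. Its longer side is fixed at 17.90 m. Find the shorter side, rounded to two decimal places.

2:1 = 2.00000.
Shorter side = 17.90 ÷ 2.00000 ≈ 8.9500 → 8.95 m.

8.95 m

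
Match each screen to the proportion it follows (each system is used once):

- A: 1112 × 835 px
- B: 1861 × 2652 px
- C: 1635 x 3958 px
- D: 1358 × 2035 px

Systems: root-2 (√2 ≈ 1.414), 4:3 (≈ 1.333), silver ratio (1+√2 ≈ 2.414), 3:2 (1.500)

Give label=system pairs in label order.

A=4:3, B=root-2, C=silver ratio, D=3:2

A = 1112/835 ≈ 1.332 → 4:3 (1.333)
B = 2652/1861 ≈ 1.425 → root-2 (1.414)
C = 3958/1635 ≈ 2.421 → silver ratio (2.414)
D = 2035/1358 ≈ 1.499 → 3:2 (1.500)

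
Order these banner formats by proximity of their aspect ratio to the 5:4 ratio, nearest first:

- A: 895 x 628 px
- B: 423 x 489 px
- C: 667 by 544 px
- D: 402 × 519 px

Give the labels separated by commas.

C, D, B, A

Ratios: A = 895 / 628 ≈ 1.425; B = 489 / 423 ≈ 1.156; C = 667 / 544 ≈ 1.226; D = 519 / 402 ≈ 1.291.
|Δ from 1.250|: A 0.175; B 0.094; C 0.024; D 0.041.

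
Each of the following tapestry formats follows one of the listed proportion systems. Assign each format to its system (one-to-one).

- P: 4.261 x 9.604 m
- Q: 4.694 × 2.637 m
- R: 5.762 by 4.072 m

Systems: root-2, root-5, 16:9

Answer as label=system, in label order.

P = 9.604/4.261 ≈ 2.254 → root-5 (2.236)
Q = 4.694/2.637 ≈ 1.780 → 16:9 (1.778)
R = 5.762/4.072 ≈ 1.415 → root-2 (1.414)

P=root-5, Q=16:9, R=root-2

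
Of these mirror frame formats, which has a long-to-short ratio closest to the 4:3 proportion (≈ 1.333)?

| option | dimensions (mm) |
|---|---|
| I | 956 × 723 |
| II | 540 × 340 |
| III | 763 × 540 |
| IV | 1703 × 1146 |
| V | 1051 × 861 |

Ratios (long/short): I ≈ 1.322; II ≈ 1.588; III ≈ 1.413; IV ≈ 1.486; V ≈ 1.221.
4:3 ≈ 1.333; option I is nearest (Δ 0.011).

I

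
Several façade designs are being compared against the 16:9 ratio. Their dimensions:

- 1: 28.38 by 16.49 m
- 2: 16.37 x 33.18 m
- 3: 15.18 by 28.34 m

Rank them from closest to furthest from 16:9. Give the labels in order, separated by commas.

1: 28.38/16.49 ≈ 1.721 → |1.721 − 1.778| = 0.057
2: 33.18/16.37 ≈ 2.027 → |2.027 − 1.778| = 0.249
3: 28.34/15.18 ≈ 1.867 → |1.867 − 1.778| = 0.089

1, 3, 2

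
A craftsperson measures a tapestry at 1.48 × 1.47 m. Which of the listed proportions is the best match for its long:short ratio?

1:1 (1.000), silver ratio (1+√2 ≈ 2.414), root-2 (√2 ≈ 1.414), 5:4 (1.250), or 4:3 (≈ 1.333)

1:1

Ratio = 1.48 / 1.47 ≈ 1.007.
Distances: 1:1 1.000 (Δ 0.007); silver ratio 2.414 (Δ 1.407); root-2 1.414 (Δ 0.407); 5:4 1.250 (Δ 0.243); 4:3 1.333 (Δ 0.326).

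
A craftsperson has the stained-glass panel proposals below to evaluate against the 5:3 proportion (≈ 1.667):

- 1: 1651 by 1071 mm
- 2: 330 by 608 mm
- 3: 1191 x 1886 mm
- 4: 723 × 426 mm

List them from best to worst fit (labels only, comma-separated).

4, 3, 1, 2

Ratios: 1 = 1651 / 1071 ≈ 1.542; 2 = 608 / 330 ≈ 1.842; 3 = 1886 / 1191 ≈ 1.584; 4 = 723 / 426 ≈ 1.697.
|Δ from 1.667|: 1 0.125; 2 0.175; 3 0.083; 4 0.030.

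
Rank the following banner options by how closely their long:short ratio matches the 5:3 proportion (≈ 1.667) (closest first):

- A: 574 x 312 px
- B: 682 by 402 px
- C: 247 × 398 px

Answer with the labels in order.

B, C, A

A: 574/312 ≈ 1.840 → |1.840 − 1.667| = 0.173
B: 682/402 ≈ 1.697 → |1.697 − 1.667| = 0.030
C: 398/247 ≈ 1.611 → |1.611 − 1.667| = 0.056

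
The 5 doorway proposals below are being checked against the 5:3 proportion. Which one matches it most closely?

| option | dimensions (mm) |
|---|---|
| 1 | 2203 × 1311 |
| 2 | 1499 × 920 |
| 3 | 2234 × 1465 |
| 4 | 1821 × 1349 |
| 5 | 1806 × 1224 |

Ratios (long/short): 1 ≈ 1.680; 2 ≈ 1.629; 3 ≈ 1.525; 4 ≈ 1.350; 5 ≈ 1.475.
5:3 ≈ 1.667; option 1 is nearest (Δ 0.013).

1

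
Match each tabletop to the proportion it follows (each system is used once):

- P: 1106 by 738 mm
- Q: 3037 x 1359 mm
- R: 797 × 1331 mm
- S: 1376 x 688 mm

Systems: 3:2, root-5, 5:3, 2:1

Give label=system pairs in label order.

Ratios: P ≈ 1.499; Q ≈ 2.235; R ≈ 1.670; S ≈ 2.000.
Targets: 3:2 ≈ 1.500; root-5 ≈ 2.236; 5:3 ≈ 1.667; 2:1 ≈ 2.000.

P=3:2, Q=root-5, R=5:3, S=2:1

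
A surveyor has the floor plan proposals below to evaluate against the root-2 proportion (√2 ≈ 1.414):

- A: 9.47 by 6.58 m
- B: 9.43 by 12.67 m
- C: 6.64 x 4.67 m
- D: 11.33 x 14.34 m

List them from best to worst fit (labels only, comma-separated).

C, A, B, D

A: 9.47/6.58 ≈ 1.439 → |1.439 − 1.414| = 0.025
B: 12.67/9.43 ≈ 1.344 → |1.344 − 1.414| = 0.070
C: 6.64/4.67 ≈ 1.422 → |1.422 − 1.414| = 0.008
D: 14.34/11.33 ≈ 1.266 → |1.266 − 1.414| = 0.148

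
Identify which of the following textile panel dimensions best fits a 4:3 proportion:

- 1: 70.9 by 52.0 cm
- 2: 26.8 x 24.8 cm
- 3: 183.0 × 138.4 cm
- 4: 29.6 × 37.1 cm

Ratios (long/short): 1 ≈ 1.363; 2 ≈ 1.081; 3 ≈ 1.322; 4 ≈ 1.253.
4:3 ≈ 1.333; option 3 is nearest (Δ 0.011).

3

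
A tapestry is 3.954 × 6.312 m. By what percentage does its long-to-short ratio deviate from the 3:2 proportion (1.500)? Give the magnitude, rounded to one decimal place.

Ratio = 6.312 / 3.954 ≈ 1.5964.
Ideal 3:2 = 1.5000. |1.5964 − 1.5000| / 1.5000 ≈ 6.43% → 6.4%.

6.4%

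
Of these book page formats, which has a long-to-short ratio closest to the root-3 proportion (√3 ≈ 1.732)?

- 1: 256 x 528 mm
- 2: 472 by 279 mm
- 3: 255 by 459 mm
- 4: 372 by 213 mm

Ratios (long/short): 1 ≈ 2.062; 2 ≈ 1.692; 3 ≈ 1.800; 4 ≈ 1.746.
root-3 ≈ 1.732; option 4 is nearest (Δ 0.014).

4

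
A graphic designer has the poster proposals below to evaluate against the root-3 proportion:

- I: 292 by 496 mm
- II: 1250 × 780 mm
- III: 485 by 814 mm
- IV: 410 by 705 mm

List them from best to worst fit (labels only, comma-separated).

I: 496/292 ≈ 1.699 → |1.699 − 1.732| = 0.033
II: 1250/780 ≈ 1.603 → |1.603 − 1.732| = 0.129
III: 814/485 ≈ 1.678 → |1.678 − 1.732| = 0.054
IV: 705/410 ≈ 1.720 → |1.720 − 1.732| = 0.012

IV, I, III, II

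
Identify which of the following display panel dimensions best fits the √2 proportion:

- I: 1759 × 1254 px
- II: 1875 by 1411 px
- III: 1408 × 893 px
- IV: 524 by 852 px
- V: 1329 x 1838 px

Ratios (long/short): I ≈ 1.403; II ≈ 1.329; III ≈ 1.577; IV ≈ 1.626; V ≈ 1.383.
root-2 ≈ 1.414; option I is nearest (Δ 0.011).

I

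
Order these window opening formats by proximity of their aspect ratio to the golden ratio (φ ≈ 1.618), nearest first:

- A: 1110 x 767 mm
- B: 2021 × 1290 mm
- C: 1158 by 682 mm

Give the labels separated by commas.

B, C, A

Ratios: A = 1110 / 767 ≈ 1.447; B = 2021 / 1290 ≈ 1.567; C = 1158 / 682 ≈ 1.698.
|Δ from 1.618|: A 0.171; B 0.051; C 0.080.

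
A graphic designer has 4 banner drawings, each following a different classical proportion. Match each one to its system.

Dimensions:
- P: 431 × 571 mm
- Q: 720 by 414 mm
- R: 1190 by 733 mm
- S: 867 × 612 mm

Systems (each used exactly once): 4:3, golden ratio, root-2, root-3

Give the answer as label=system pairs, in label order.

P=4:3, Q=root-3, R=golden ratio, S=root-2

Ratios: P ≈ 1.325; Q ≈ 1.739; R ≈ 1.623; S ≈ 1.417.
Targets: 4:3 ≈ 1.333; golden ratio ≈ 1.618; root-2 ≈ 1.414; root-3 ≈ 1.732.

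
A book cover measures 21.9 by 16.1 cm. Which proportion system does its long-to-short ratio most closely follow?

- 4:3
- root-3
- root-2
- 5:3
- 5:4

4:3

21.9/16.1 ≈ 1.360. Nearest candidates are 4:3 (1.333, off by 0.027) and root-2 (1.414, off by 0.054).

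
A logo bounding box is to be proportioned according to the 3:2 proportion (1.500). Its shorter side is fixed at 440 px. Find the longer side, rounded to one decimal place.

660.0 px

3:2 = 1.50000.
Longer side = 440 × 1.50000 ≈ 660.000 → 660.0 px.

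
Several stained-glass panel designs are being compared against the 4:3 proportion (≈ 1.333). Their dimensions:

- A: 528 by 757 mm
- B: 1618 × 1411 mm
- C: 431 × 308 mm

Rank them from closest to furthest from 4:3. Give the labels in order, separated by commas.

A: 757/528 ≈ 1.434 → |1.434 − 1.333| = 0.101
B: 1618/1411 ≈ 1.147 → |1.147 − 1.333| = 0.186
C: 431/308 ≈ 1.399 → |1.399 − 1.333| = 0.066

C, A, B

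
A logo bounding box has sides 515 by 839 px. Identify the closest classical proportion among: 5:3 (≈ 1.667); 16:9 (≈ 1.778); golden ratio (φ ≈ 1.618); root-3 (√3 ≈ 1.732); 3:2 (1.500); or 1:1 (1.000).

golden ratio

839/515 ≈ 1.629. Nearest candidates are golden ratio (1.618, off by 0.011) and 5:3 (1.667, off by 0.038).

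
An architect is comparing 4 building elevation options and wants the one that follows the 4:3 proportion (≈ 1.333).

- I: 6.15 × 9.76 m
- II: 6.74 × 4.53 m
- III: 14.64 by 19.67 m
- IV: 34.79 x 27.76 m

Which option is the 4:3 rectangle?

III

Ratios (long/short): I ≈ 1.587; II ≈ 1.488; III ≈ 1.344; IV ≈ 1.253.
4:3 ≈ 1.333; option III is nearest (Δ 0.011).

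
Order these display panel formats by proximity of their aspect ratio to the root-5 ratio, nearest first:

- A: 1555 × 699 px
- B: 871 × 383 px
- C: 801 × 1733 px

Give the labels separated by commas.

A, B, C

Ratios: A = 1555 / 699 ≈ 2.225; B = 871 / 383 ≈ 2.274; C = 1733 / 801 ≈ 2.164.
|Δ from 2.236|: A 0.011; B 0.038; C 0.072.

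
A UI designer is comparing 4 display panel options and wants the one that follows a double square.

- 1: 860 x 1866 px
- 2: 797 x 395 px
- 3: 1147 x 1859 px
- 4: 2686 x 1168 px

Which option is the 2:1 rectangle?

2

Target 2:1 ≈ 2.000.
1: 2.170 (Δ0.170)  2: 2.018 (Δ0.018)  3: 1.621 (Δ0.379)  4: 2.300 (Δ0.300)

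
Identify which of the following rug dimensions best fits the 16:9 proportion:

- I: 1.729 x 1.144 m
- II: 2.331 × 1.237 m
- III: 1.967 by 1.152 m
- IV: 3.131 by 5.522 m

Ratios (long/short): I ≈ 1.511; II ≈ 1.884; III ≈ 1.707; IV ≈ 1.764.
16:9 ≈ 1.778; option IV is nearest (Δ 0.014).

IV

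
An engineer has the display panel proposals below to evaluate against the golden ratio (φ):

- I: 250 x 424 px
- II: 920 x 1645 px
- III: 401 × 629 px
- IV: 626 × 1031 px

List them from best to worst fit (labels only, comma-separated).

Ratios: I = 424 / 250 ≈ 1.696; II = 1645 / 920 ≈ 1.788; III = 629 / 401 ≈ 1.569; IV = 1031 / 626 ≈ 1.647.
|Δ from 1.618|: I 0.078; II 0.170; III 0.049; IV 0.029.

IV, III, I, II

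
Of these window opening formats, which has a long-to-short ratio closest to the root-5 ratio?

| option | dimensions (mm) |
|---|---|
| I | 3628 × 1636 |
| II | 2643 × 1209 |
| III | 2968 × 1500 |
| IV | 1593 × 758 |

Ratios (long/short): I ≈ 2.218; II ≈ 2.186; III ≈ 1.979; IV ≈ 2.102.
root-5 ≈ 2.236; option I is nearest (Δ 0.018).

I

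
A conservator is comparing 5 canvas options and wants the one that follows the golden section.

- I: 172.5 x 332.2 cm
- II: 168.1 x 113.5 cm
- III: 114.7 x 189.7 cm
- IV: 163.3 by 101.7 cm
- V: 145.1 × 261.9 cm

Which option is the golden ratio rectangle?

IV

Target golden ratio ≈ 1.618.
I: 1.926 (Δ0.308)  II: 1.481 (Δ0.137)  III: 1.654 (Δ0.036)  IV: 1.606 (Δ0.012)  V: 1.805 (Δ0.187)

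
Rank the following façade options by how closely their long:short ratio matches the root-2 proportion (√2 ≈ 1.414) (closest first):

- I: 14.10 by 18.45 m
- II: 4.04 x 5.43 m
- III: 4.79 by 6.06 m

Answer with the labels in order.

II, I, III

I: 18.45/14.10 ≈ 1.309 → |1.309 − 1.414| = 0.105
II: 5.43/4.04 ≈ 1.344 → |1.344 − 1.414| = 0.070
III: 6.06/4.79 ≈ 1.265 → |1.265 − 1.414| = 0.149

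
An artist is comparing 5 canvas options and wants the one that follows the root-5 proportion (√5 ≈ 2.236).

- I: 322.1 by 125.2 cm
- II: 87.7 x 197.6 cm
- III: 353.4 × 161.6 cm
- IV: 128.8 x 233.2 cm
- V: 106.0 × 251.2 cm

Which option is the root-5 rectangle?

II

Ratios (long/short): I ≈ 2.573; II ≈ 2.253; III ≈ 2.187; IV ≈ 1.811; V ≈ 2.370.
root-5 ≈ 2.236; option II is nearest (Δ 0.017).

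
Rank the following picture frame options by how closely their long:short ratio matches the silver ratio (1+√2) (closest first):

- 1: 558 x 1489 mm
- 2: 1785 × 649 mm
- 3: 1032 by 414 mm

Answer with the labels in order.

Ratios: 1 = 1489 / 558 ≈ 2.668; 2 = 1785 / 649 ≈ 2.750; 3 = 1032 / 414 ≈ 2.493.
|Δ from 2.414|: 1 0.254; 2 0.336; 3 0.079.

3, 1, 2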